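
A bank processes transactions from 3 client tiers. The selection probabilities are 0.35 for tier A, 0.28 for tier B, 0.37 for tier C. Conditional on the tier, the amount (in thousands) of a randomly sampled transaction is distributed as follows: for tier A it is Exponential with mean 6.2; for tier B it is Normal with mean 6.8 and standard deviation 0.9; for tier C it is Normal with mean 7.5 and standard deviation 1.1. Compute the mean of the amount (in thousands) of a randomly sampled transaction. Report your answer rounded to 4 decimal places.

Component means — A: 6.2; B: 6.8; C: 7.5.
E[X] = 0.35·6.2 + 0.28·6.8 + 0.37·7.5 = 6.849.

6.8490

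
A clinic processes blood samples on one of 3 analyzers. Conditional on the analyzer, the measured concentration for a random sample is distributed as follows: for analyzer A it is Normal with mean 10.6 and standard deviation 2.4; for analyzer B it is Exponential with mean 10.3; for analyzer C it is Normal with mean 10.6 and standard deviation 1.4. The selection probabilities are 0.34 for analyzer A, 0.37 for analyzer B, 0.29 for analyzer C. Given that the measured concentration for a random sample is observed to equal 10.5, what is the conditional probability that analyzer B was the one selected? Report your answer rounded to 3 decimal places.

0.085

Likelihoods f(10.5 | ·): A: 0.166082; B: 0.0350296; C: 0.284233.
Posterior ∝ prior × likelihood. Numerator for B: 0.37·0.0350296 = 0.012961.
Normalizing constant: 0.34·0.166082 + 0.37·0.0350296 + 0.29·0.284233 = 0.151856.
P(B | observation) = 0.012961 / 0.151856 = 0.0853502.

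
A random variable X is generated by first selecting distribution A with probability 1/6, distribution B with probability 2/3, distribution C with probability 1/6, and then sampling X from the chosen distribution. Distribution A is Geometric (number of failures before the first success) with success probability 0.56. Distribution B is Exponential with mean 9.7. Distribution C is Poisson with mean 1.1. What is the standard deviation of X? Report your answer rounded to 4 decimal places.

8.9551

Per component, A: μ=0.785714, E[X²]=2.02041; B: μ=9.7, E[X²]=188.18; C: μ=1.1, E[X²]=2.31.
E[X] = 0.166667·0.785714 + 0.666667·9.7 + 0.166667·1.1 = 6.78095.
E[X²] = 0.166667·2.02041 + 0.666667·188.18 + 0.166667·2.31 = 126.175.
Var(X) = E[X²] − (E[X])² = 126.175 − 45.9813 = 80.1938.
SD(X) = √80.1938 = 8.9551.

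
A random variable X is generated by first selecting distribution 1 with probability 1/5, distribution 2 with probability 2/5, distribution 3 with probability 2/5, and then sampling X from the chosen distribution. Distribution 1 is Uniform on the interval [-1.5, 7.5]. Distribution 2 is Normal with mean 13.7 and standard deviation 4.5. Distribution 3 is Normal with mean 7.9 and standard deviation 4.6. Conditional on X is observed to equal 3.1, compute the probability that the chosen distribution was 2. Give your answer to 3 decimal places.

Likelihoods f(3.1 | ·): 1: 0.111111; 2: 0.00553128; 3: 0.0503167.
Posterior ∝ prior × likelihood. Numerator for 2: 0.4·0.00553128 = 0.00221251.
Normalizing constant: 0.2·0.111111 + 0.4·0.00553128 + 0.4·0.0503167 = 0.0445614.
P(2 | observation) = 0.00221251 / 0.0445614 = 0.0496508.

0.050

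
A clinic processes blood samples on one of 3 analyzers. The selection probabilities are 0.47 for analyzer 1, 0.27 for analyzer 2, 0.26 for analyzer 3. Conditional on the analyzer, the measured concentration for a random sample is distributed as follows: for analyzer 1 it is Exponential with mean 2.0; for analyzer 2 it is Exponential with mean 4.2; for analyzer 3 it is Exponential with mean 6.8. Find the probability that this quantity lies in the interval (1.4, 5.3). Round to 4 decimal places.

0.4096

Conditional on each analyzer, P(1.4 < X < 5.3): 1: 0.425934; 2: 0.433417; 3: 0.355253.
By total probability, P(1.4 < X < 5.3) = 0.47·0.425934 + 0.27·0.433417 + 0.26·0.355253 = 0.409577.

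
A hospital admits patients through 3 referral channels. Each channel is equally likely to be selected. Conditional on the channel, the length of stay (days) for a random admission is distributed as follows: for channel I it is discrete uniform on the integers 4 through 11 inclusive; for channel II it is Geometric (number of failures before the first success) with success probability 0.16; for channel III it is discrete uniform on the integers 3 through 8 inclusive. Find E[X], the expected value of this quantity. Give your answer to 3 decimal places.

Component means — I: 7.5; II: 5.25; III: 5.5.
E[X] = 0.333333·7.5 + 0.333333·5.25 + 0.333333·5.5 = 6.08333.

6.083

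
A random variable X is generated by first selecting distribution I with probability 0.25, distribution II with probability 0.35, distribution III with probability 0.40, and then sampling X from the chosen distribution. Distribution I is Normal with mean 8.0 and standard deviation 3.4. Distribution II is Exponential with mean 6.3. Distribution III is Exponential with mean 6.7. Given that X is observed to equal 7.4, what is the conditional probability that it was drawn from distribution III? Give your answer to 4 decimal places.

Likelihoods f(7.4 | ·): I: 0.115523; II: 0.0490383; III: 0.0494603.
Posterior ∝ prior × likelihood. Numerator for III: 0.4·0.0494603 = 0.0197841.
Normalizing constant: 0.25·0.115523 + 0.35·0.0490383 + 0.4·0.0494603 = 0.0658283.
P(III | observation) = 0.0197841 / 0.0658283 = 0.300541.

0.3005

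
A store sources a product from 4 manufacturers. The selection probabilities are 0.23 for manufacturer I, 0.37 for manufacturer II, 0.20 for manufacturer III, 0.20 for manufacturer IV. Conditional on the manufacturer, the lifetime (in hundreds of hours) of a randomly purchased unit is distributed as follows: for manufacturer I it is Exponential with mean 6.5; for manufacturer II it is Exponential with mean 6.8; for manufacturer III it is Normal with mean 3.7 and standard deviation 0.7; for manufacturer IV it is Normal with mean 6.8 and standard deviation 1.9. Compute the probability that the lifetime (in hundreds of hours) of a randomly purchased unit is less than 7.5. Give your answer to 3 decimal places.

0.733

Conditional on each manufacturer, P(X < 7.5): I: 0.684579; II: 0.668107; III: 1; IV: 0.64372.
By total probability, P(X < 7.5) = 0.23·0.684579 + 0.37·0.668107 + 0.2·1 + 0.2·0.64372 = 0.733397.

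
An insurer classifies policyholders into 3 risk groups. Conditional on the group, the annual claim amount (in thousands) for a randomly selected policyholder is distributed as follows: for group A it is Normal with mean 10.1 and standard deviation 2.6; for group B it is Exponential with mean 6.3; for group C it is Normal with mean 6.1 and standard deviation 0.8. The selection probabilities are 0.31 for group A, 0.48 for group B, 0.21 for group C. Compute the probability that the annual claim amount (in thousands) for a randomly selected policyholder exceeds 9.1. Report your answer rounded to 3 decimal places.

Conditional on each group, P(X > 9.1): A: 0.649739; B: 0.235877; C: 8.84173e-05.
By total probability, P(X > 9.1) = 0.31·0.649739 + 0.48·0.235877 + 0.21·8.84173e-05 = 0.314659.

0.315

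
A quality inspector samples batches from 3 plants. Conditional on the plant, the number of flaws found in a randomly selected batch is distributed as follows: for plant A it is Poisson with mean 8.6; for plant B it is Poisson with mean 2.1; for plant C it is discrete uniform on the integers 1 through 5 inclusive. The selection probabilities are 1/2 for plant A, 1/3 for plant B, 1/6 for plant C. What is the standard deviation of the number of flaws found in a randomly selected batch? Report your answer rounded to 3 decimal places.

3.877

Per component, A: μ=8.6, E[X²]=82.56; B: μ=2.1, E[X²]=6.51; C: μ=3, E[X²]=11.
E[X] = 0.5·8.6 + 0.333333·2.1 + 0.166667·3 = 5.5.
E[X²] = 0.5·82.56 + 0.333333·6.51 + 0.166667·11 = 45.2833.
Var(X) = E[X²] − (E[X])² = 45.2833 − 30.25 = 15.0333.
SD(X) = √15.0333 = 3.87728.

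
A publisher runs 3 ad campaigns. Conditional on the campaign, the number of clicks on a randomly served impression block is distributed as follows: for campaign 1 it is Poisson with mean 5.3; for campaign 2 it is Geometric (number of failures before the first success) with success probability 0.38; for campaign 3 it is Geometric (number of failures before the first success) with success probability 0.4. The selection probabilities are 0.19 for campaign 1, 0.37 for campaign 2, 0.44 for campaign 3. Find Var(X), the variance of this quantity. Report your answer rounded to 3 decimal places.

Per component, 1: μ=5.3, E[X²]=33.39; 2: μ=1.63158, E[X²]=6.95568; 3: μ=1.5, E[X²]=6.
E[X] = 0.19·5.3 + 0.37·1.63158 + 0.44·1.5 = 2.27068.
E[X²] = 0.19·33.39 + 0.37·6.95568 + 0.44·6 = 11.5577.
Var(X) = E[X²] − (E[X])² = 11.5577 − 5.15601 = 6.40169.

6.402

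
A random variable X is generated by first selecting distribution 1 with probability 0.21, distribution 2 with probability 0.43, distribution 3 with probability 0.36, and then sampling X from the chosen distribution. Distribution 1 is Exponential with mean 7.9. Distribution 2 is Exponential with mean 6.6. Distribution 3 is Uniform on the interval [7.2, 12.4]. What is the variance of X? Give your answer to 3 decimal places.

Per component, 1: μ=7.9, E[X²]=124.82; 2: μ=6.6, E[X²]=87.12; 3: μ=9.8, E[X²]=98.2933.
E[X] = 0.21·7.9 + 0.43·6.6 + 0.36·9.8 = 8.025.
E[X²] = 0.21·124.82 + 0.43·87.12 + 0.36·98.2933 = 99.0594.
Var(X) = E[X²] − (E[X])² = 99.0594 − 64.4006 = 34.6588.

34.659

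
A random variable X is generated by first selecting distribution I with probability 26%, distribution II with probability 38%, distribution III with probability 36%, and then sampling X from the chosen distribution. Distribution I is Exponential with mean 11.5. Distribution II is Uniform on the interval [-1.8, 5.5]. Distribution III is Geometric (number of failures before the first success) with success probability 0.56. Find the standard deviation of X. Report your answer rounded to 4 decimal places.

Per component, I: μ=11.5, E[X²]=264.5; II: μ=1.85, E[X²]=7.86333; III: μ=0.785714, E[X²]=2.02041.
E[X] = 0.26·11.5 + 0.38·1.85 + 0.36·0.785714 = 3.97586.
E[X²] = 0.26·264.5 + 0.38·7.86333 + 0.36·2.02041 = 72.4854.
Var(X) = E[X²] − (E[X])² = 72.4854 − 15.8074 = 56.678.
SD(X) = √56.678 = 7.52848.

7.5285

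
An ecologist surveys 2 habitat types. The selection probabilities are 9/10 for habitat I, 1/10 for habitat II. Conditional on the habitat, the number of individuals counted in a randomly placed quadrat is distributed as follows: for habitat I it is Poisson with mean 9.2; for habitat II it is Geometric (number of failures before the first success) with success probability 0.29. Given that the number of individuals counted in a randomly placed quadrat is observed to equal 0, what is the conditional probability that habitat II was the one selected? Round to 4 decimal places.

0.9969

Likelihoods P(X=0 | ·): I: 0.000101039; II: 0.29.
Posterior ∝ prior × likelihood. Numerator for II: 0.1·0.29 = 0.029.
Normalizing constant: 0.9·0.000101039 + 0.1·0.29 = 0.0290909.
P(II | observation) = 0.029 / 0.0290909 = 0.996874.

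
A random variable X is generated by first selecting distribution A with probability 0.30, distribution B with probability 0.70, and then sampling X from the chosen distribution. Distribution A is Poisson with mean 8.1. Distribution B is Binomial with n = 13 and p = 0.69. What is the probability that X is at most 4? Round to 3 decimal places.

Conditional on each component, P(X ≤ 4): A: 0.0940485; B: 0.0051568.
By total probability, P(X ≤ 4) = 0.3·0.0940485 + 0.7·0.0051568 = 0.0318243.

0.032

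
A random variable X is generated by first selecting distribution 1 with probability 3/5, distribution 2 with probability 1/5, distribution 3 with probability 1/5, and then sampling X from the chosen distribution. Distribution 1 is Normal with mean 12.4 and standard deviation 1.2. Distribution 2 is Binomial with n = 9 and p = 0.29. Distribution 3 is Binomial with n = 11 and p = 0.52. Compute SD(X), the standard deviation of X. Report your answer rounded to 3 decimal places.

4.362

Per component, 1: μ=12.4, E[X²]=155.2; 2: μ=2.61, E[X²]=8.6652; 3: μ=5.72, E[X²]=35.464.
E[X] = 0.6·12.4 + 0.2·2.61 + 0.2·5.72 = 9.106.
E[X²] = 0.6·155.2 + 0.2·8.6652 + 0.2·35.464 = 101.946.
Var(X) = E[X²] − (E[X])² = 101.946 − 82.9192 = 19.0266.
SD(X) = √19.0266 = 4.36195.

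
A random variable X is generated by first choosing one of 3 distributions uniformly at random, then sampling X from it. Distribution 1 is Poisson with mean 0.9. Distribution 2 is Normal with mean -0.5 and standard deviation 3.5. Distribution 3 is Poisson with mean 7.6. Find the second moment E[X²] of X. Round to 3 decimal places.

26.523

For each component E[X²] = Var + (mean)², giving 1: 1.71; 2: 12.5; 3: 65.36.
Overall E[X²] = 0.333333·1.71 + 0.333333·12.5 + 0.333333·65.36 = 26.5233.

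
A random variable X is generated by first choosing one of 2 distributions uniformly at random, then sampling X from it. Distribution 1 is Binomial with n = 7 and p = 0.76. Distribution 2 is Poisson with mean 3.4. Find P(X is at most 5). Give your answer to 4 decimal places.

0.7002

Conditional on each component, P(X ≤ 5): 1: 0.529812; 2: 0.870542.
By total probability, P(X ≤ 5) = 0.5·0.529812 + 0.5·0.870542 = 0.700177.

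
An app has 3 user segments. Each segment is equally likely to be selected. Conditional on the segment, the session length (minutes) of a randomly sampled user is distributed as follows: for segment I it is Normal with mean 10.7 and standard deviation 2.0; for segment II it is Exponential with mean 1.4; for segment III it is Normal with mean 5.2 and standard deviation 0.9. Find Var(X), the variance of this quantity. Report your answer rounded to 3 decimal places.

Per component, I: μ=10.7, E[X²]=118.49; II: μ=1.4, E[X²]=3.92; III: μ=5.2, E[X²]=27.85.
E[X] = 0.333333·10.7 + 0.333333·1.4 + 0.333333·5.2 = 5.76667.
E[X²] = 0.333333·118.49 + 0.333333·3.92 + 0.333333·27.85 = 50.0867.
Var(X) = E[X²] − (E[X])² = 50.0867 − 33.2544 = 16.8322.

16.832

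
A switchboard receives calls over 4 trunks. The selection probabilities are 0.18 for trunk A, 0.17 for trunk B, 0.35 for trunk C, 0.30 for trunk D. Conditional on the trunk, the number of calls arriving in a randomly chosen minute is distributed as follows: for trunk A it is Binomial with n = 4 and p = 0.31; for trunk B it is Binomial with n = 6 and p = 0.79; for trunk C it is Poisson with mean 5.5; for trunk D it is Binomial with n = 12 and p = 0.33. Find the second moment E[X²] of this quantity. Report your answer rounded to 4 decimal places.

22.4324

For each component E[X²] = Var + (mean)², giving A: 2.3932; B: 23.463; C: 35.75; D: 18.3348.
Overall E[X²] = 0.18·2.3932 + 0.17·23.463 + 0.35·35.75 + 0.3·18.3348 = 22.4324.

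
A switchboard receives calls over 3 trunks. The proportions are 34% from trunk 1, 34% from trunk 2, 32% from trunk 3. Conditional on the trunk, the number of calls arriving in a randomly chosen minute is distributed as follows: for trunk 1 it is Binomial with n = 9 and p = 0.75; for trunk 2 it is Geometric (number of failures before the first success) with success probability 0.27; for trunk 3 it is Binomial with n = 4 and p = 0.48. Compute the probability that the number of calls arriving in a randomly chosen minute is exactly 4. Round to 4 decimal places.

0.0563

Conditional on each trunk, P(X = 4): 1: 0.0389328; 2: 0.0766753; 3: 0.0530842.
By total probability, P(X = 4) = 0.34·0.0389328 + 0.34·0.0766753 + 0.32·0.0530842 = 0.0562937.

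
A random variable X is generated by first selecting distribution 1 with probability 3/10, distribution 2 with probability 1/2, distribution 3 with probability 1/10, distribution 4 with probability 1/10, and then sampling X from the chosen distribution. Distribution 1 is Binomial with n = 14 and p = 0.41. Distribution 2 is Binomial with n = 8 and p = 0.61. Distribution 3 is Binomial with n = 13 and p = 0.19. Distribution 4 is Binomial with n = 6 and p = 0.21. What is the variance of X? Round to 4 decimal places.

4.2613

Per component, 1: μ=5.74, E[X²]=36.3342; 2: μ=4.88, E[X²]=25.7176; 3: μ=2.47, E[X²]=8.1016; 4: μ=1.26, E[X²]=2.583.
E[X] = 0.3·5.74 + 0.5·4.88 + 0.1·2.47 + 0.1·1.26 = 4.535.
E[X²] = 0.3·36.3342 + 0.5·25.7176 + 0.1·8.1016 + 0.1·2.583 = 24.8275.
Var(X) = E[X²] − (E[X])² = 24.8275 − 20.5662 = 4.26129.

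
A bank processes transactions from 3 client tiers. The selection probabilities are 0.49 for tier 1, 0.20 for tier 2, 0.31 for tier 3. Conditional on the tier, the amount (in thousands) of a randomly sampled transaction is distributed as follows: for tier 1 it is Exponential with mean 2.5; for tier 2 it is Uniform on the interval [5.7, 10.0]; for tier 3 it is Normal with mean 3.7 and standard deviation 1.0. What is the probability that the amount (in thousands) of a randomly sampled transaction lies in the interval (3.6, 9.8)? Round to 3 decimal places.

Conditional on each tier, P(3.6 < X < 9.8): 1: 0.217087; 2: 0.953488; 3: 0.539828.
By total probability, P(3.6 < X < 9.8) = 0.49·0.217087 + 0.2·0.953488 + 0.31·0.539828 = 0.464417.

0.464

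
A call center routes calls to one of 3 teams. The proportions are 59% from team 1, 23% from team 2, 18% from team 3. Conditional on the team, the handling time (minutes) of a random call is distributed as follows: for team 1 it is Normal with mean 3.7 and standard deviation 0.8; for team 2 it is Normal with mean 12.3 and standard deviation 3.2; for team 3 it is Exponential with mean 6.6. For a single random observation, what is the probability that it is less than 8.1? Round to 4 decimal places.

Conditional on each team, P(X < 8.1): 1: 1; 2: 0.0946757; 3: 0.706909.
By total probability, P(X < 8.1) = 0.59·1 + 0.23·0.0946757 + 0.18·0.706909 = 0.739019.

0.7390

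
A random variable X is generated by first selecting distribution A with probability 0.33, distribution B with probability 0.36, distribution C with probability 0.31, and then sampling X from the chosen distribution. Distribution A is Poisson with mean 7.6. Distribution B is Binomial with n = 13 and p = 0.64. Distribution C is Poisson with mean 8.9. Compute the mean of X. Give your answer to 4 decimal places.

Component means — A: 7.6; B: 8.32; C: 8.9.
E[X] = 0.33·7.6 + 0.36·8.32 + 0.31·8.9 = 8.2622.

8.2622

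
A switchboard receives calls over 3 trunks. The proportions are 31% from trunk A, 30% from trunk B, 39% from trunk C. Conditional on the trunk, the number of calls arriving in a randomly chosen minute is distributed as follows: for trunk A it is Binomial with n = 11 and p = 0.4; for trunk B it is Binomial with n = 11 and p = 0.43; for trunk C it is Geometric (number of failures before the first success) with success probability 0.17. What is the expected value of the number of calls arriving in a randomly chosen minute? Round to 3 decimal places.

4.687

Component means — A: 4.4; B: 4.73; C: 4.88235.
E[X] = 0.31·4.4 + 0.3·4.73 + 0.39·4.88235 = 4.68712.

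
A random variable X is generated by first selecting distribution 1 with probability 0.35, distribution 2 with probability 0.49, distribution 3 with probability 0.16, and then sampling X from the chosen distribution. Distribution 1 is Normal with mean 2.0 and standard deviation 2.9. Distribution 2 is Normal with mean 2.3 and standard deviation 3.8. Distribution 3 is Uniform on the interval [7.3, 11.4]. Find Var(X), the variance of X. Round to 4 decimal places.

17.1806

Per component, 1: μ=2, E[X²]=12.41; 2: μ=2.3, E[X²]=19.73; 3: μ=9.35, E[X²]=88.8233.
E[X] = 0.35·2 + 0.49·2.3 + 0.16·9.35 = 3.323.
E[X²] = 0.35·12.41 + 0.49·19.73 + 0.16·88.8233 = 28.2229.
Var(X) = E[X²] − (E[X])² = 28.2229 − 11.0423 = 17.1806.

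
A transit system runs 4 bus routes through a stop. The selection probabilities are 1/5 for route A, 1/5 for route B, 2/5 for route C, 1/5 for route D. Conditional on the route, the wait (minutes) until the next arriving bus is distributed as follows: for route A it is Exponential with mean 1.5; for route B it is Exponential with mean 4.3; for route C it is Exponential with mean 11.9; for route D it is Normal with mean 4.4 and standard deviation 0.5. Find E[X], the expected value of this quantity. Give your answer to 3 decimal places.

Component means — A: 1.5; B: 4.3; C: 11.9; D: 4.4.
E[X] = 0.2·1.5 + 0.2·4.3 + 0.4·11.9 + 0.2·4.4 = 6.8.

6.800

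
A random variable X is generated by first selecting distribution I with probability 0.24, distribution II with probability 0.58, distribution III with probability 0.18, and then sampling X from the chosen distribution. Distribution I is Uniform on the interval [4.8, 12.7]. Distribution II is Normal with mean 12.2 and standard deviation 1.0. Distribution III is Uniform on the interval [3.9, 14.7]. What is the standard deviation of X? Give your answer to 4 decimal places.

Per component, I: μ=8.75, E[X²]=81.7633; II: μ=12.2, E[X²]=149.84; III: μ=9.3, E[X²]=96.21.
E[X] = 0.24·8.75 + 0.58·12.2 + 0.18·9.3 = 10.85.
E[X²] = 0.24·81.7633 + 0.58·149.84 + 0.18·96.21 = 123.848.
Var(X) = E[X²] − (E[X])² = 123.848 − 117.722 = 6.1257.
SD(X) = √6.1257 = 2.47502.

2.4750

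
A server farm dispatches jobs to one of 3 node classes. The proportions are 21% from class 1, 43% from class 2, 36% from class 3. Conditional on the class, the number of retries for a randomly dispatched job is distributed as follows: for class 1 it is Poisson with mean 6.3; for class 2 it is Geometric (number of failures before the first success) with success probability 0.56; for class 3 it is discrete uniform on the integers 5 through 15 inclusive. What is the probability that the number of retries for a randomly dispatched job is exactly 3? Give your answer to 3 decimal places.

0.037

Conditional on each class, P(X = 3): 1: 0.0765271; 2: 0.047703; 3: 0.
By total probability, P(X = 3) = 0.21·0.0765271 + 0.43·0.047703 + 0.36·0 = 0.036583.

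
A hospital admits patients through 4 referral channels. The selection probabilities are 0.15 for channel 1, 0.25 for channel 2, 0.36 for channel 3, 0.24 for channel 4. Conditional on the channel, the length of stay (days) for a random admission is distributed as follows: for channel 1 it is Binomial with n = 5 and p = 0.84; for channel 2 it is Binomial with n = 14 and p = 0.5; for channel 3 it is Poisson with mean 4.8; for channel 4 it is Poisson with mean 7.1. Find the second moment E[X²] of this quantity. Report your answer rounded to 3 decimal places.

39.697

For each component E[X²] = Var + (mean)², giving 1: 18.312; 2: 52.5; 3: 27.84; 4: 57.51.
Overall E[X²] = 0.15·18.312 + 0.25·52.5 + 0.36·27.84 + 0.24·57.51 = 39.6966.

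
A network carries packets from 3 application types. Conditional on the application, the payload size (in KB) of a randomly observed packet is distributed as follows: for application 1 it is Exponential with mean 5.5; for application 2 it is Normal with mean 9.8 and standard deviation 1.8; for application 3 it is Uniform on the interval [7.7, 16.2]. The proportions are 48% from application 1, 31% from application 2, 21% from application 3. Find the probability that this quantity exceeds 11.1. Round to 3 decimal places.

0.263

Conditional on each application, P(X > 11.1): 1: 0.132897; 2: 0.235079; 3: 0.6.
By total probability, P(X > 11.1) = 0.48·0.132897 + 0.31·0.235079 + 0.21·0.6 = 0.262665.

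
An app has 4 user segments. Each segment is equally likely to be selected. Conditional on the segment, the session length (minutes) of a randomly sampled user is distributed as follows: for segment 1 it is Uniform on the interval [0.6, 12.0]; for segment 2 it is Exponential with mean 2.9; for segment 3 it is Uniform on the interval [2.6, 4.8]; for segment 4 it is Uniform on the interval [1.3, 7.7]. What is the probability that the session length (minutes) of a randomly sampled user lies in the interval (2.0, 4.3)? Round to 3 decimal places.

0.402

Conditional on each segment, P(2.0 < X < 4.3): 1: 0.201754; 2: 0.274738; 3: 0.772727; 4: 0.359375.
By total probability, P(2.0 < X < 4.3) = 0.25·0.201754 + 0.25·0.274738 + 0.25·0.772727 + 0.25·0.359375 = 0.402149.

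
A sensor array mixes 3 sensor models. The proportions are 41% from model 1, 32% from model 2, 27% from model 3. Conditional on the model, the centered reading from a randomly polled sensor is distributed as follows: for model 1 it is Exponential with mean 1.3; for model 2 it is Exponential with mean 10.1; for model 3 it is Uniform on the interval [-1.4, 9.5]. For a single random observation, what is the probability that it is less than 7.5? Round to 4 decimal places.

0.7969

Conditional on each model, P(X < 7.5): 1: 0.996878; 2: 0.524113; 3: 0.816514.
By total probability, P(X < 7.5) = 0.41·0.996878 + 0.32·0.524113 + 0.27·0.816514 = 0.796895.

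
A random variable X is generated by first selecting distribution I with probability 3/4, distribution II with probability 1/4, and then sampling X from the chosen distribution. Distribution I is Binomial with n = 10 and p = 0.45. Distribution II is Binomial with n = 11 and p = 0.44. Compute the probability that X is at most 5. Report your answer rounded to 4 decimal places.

Conditional on each component, P(X ≤ 5): I: 0.738437; II: 0.65859.
By total probability, P(X ≤ 5) = 0.75·0.738437 + 0.25·0.65859 = 0.718476.

0.7185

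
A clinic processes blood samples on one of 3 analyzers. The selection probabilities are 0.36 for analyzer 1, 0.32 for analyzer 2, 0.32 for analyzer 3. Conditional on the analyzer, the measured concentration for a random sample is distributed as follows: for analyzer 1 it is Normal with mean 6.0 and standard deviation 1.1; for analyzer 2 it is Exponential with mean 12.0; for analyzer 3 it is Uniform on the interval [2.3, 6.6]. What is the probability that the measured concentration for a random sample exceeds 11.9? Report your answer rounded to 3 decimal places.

0.119

Conditional on each analyzer, P(X > 11.9): 1: 4.07815e-08; 2: 0.370958; 3: 0.
By total probability, P(X > 11.9) = 0.36·4.07815e-08 + 0.32·0.370958 + 0.32·0 = 0.118707.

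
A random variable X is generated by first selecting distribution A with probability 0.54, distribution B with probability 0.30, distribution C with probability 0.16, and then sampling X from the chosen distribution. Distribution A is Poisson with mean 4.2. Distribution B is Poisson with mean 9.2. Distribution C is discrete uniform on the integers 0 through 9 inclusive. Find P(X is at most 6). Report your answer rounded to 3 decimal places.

0.637

Conditional on each component, P(X ≤ 6): A: 0.867464; B: 0.189165; C: 0.7.
By total probability, P(X ≤ 6) = 0.54·0.867464 + 0.3·0.189165 + 0.16·0.7 = 0.63718.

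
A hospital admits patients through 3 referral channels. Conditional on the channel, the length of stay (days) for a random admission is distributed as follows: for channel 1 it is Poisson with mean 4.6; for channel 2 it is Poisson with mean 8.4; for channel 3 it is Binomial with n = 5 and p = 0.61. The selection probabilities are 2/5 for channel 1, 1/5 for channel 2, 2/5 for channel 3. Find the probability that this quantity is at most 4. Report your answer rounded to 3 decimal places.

Conditional on each channel, P(X ≤ 4): 1: 0.513234; 2: 0.0789083; 3: 0.91554.
By total probability, P(X ≤ 4) = 0.4·0.513234 + 0.2·0.0789083 + 0.4·0.91554 = 0.587291.

0.587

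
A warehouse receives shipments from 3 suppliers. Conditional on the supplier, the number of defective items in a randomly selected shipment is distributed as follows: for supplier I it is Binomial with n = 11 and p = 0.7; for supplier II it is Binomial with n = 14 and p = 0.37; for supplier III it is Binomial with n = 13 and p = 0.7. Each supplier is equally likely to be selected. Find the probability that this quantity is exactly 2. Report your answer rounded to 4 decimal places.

0.0164

Conditional on each supplier, P(X = 2): I: 0.000530457; II: 0.0487003; III: 6.77056e-05.
By total probability, P(X = 2) = 0.333333·0.000530457 + 0.333333·0.0487003 + 0.333333·6.77056e-05 = 0.0164328.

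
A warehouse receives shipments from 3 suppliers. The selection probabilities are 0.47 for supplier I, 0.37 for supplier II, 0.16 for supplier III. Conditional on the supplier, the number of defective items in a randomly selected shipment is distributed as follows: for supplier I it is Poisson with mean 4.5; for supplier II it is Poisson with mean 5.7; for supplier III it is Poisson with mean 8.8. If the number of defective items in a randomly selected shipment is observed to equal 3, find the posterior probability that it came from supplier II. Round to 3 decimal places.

0.318

Likelihoods P(X=3 | ·): I: 0.168718; II: 0.103275; III: 0.0171201.
Posterior ∝ prior × likelihood. Numerator for II: 0.37·0.103275 = 0.0382117.
Normalizing constant: 0.47·0.168718 + 0.37·0.103275 + 0.16·0.0171201 = 0.120248.
P(II | observation) = 0.0382117 / 0.120248 = 0.317773.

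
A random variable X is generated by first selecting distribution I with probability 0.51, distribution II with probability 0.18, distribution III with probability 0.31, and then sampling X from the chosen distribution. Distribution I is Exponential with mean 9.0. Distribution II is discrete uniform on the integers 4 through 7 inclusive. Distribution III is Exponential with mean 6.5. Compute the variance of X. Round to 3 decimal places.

Per component, I: μ=9, E[X²]=162; II: μ=5.5, E[X²]=31.5; III: μ=6.5, E[X²]=84.5.
E[X] = 0.51·9 + 0.18·5.5 + 0.31·6.5 = 7.595.
E[X²] = 0.51·162 + 0.18·31.5 + 0.31·84.5 = 114.485.
Var(X) = E[X²] − (E[X])² = 114.485 − 57.684 = 56.801.

56.801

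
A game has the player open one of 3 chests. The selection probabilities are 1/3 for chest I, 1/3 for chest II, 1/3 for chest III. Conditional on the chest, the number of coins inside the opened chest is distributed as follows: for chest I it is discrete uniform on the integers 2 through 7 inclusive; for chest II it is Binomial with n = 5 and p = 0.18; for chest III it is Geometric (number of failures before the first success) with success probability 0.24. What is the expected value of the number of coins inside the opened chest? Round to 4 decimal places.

2.8556

Component means — I: 4.5; II: 0.9; III: 3.16667.
E[X] = 0.333333·4.5 + 0.333333·0.9 + 0.333333·3.16667 = 2.85556.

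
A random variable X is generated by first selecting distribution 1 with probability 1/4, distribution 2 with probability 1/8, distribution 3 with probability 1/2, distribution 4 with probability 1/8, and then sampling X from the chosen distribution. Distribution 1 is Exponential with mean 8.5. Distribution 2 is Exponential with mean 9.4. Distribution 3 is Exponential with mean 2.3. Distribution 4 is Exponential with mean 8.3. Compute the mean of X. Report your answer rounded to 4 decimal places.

Component means — 1: 8.5; 2: 9.4; 3: 2.3; 4: 8.3.
E[X] = 0.25·8.5 + 0.125·9.4 + 0.5·2.3 + 0.125·8.3 = 5.4875.

5.4875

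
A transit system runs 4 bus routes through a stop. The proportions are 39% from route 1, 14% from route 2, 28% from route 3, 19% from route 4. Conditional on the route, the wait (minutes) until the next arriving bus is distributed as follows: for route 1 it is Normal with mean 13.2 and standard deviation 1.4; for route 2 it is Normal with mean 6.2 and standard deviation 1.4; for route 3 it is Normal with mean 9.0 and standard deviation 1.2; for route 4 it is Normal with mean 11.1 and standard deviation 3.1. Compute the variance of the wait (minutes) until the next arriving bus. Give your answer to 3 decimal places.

9.377

Per component, 1: μ=13.2, E[X²]=176.2; 2: μ=6.2, E[X²]=40.4; 3: μ=9, E[X²]=82.44; 4: μ=11.1, E[X²]=132.82.
E[X] = 0.39·13.2 + 0.14·6.2 + 0.28·9 + 0.19·11.1 = 10.645.
E[X²] = 0.39·176.2 + 0.14·40.4 + 0.28·82.44 + 0.19·132.82 = 122.693.
Var(X) = E[X²] − (E[X])² = 122.693 − 113.316 = 9.37698.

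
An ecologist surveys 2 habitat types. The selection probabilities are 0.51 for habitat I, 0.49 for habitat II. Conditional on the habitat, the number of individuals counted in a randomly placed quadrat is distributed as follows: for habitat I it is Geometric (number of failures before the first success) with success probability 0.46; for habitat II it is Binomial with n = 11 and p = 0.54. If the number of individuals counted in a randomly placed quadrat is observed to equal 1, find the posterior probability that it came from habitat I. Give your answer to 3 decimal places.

0.990

Likelihoods P(X=1 | ·): I: 0.2484; II: 0.00251979.
Posterior ∝ prior × likelihood. Numerator for I: 0.51·0.2484 = 0.126684.
Normalizing constant: 0.51·0.2484 + 0.49·0.00251979 = 0.127919.
P(I | observation) = 0.126684 / 0.127919 = 0.990348.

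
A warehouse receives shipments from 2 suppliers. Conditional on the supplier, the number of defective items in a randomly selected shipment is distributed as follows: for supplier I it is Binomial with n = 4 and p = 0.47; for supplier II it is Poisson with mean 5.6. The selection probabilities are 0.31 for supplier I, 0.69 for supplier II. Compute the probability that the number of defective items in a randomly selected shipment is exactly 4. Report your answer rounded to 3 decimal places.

Conditional on each supplier, P(X = 4): I: 0.0487968; II: 0.151528.
By total probability, P(X = 4) = 0.31·0.0487968 + 0.69·0.151528 = 0.119681.

0.120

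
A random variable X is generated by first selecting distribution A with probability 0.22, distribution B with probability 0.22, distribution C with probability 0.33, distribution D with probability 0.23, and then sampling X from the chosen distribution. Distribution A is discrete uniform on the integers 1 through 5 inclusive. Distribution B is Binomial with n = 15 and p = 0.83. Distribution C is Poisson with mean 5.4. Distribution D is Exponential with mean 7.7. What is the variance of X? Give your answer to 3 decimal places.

Per component, A: μ=3, E[X²]=11; B: μ=12.45, E[X²]=157.119; C: μ=5.4, E[X²]=34.56; D: μ=7.7, E[X²]=118.58.
E[X] = 0.22·3 + 0.22·12.45 + 0.33·5.4 + 0.23·7.7 = 6.952.
E[X²] = 0.22·11 + 0.22·157.119 + 0.33·34.56 + 0.23·118.58 = 75.6644.
Var(X) = E[X²] − (E[X])² = 75.6644 − 48.3303 = 27.3341.

27.334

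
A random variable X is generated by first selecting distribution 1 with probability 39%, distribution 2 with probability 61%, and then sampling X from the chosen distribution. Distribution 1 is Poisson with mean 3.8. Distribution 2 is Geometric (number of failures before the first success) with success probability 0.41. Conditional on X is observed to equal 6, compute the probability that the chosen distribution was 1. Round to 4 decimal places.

0.7757

Likelihoods P(X=6 | ·): 1: 0.0935513; 2: 0.017294.
Posterior ∝ prior × likelihood. Numerator for 1: 0.39·0.0935513 = 0.036485.
Normalizing constant: 0.39·0.0935513 + 0.61·0.017294 = 0.0470344.
P(1 | observation) = 0.036485 / 0.0470344 = 0.77571.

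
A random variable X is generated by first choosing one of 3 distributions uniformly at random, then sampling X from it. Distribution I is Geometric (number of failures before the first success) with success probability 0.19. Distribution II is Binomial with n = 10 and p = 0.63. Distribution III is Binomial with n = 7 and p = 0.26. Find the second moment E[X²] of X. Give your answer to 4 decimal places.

29.0975

For each component E[X²] = Var + (mean)², giving I: 40.6122; II: 42.021; III: 4.6592.
Overall E[X²] = 0.333333·40.6122 + 0.333333·42.021 + 0.333333·4.6592 = 29.0975.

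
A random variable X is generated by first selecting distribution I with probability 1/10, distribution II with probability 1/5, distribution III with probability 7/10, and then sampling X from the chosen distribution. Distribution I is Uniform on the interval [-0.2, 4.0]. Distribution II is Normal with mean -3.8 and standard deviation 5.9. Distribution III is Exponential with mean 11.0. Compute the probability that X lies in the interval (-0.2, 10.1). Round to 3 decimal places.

Conditional on each component, P(-0.2 < X < 10.1): I: 1; II: 0.261637; III: 0.600756.
By total probability, P(-0.2 < X < 10.1) = 0.1·1 + 0.2·0.261637 + 0.7·0.600756 = 0.572856.

0.573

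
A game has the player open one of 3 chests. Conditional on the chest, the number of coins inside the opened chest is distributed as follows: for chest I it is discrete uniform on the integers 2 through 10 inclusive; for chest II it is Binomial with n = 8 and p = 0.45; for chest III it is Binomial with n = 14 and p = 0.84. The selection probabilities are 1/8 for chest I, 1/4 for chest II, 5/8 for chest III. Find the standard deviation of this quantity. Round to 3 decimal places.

Per component, I: μ=6, E[X²]=42.6667; II: μ=3.6, E[X²]=14.94; III: μ=11.76, E[X²]=140.179.
E[X] = 0.125·6 + 0.25·3.6 + 0.625·11.76 = 9.
E[X²] = 0.125·42.6667 + 0.25·14.94 + 0.625·140.179 = 96.6803.
Var(X) = E[X²] − (E[X])² = 96.6803 − 81 = 15.6803.
SD(X) = √15.6803 = 3.95984.

3.960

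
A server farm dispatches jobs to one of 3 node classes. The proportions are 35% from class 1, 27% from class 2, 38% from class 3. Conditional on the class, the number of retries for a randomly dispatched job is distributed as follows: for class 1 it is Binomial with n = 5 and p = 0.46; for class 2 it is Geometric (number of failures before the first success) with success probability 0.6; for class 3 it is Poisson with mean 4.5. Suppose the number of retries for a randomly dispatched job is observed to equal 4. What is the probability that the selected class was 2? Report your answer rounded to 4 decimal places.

Likelihoods P(X=4 | ·): 1: 0.120891; 2: 0.01536; 3: 0.189808.
Posterior ∝ prior × likelihood. Numerator for 2: 0.27·0.01536 = 0.0041472.
Normalizing constant: 0.35·0.120891 + 0.27·0.01536 + 0.38·0.189808 = 0.118586.
P(2 | observation) = 0.0041472 / 0.118586 = 0.0349721.

0.0350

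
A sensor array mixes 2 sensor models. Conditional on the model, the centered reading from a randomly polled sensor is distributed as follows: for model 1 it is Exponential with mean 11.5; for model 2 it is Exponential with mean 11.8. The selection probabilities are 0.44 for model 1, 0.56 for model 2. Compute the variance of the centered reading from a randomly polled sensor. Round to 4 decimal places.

136.1866

Per component, 1: μ=11.5, E[X²]=264.5; 2: μ=11.8, E[X²]=278.48.
E[X] = 0.44·11.5 + 0.56·11.8 = 11.668.
E[X²] = 0.44·264.5 + 0.56·278.48 = 272.329.
Var(X) = E[X²] − (E[X])² = 272.329 − 136.142 = 136.187.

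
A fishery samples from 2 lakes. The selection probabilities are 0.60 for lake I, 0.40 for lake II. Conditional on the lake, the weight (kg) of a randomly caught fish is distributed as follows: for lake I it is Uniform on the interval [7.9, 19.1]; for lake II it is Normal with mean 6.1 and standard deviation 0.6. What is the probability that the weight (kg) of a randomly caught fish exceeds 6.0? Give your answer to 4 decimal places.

0.8265

Conditional on each lake, P(X > 6.0): I: 1; II: 0.566184.
By total probability, P(X > 6.0) = 0.6·1 + 0.4·0.566184 = 0.826474.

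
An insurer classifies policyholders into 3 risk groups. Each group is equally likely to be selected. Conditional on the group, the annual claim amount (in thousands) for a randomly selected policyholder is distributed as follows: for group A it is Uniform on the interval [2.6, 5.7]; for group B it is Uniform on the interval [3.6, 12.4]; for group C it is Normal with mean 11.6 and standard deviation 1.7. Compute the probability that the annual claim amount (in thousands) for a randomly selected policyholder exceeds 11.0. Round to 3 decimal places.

Conditional on each group, P(X > 11.0): A: 0; B: 0.159091; C: 0.637934.
By total probability, P(X > 11.0) = 0.333333·0 + 0.333333·0.159091 + 0.333333·0.637934 = 0.265675.

0.266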